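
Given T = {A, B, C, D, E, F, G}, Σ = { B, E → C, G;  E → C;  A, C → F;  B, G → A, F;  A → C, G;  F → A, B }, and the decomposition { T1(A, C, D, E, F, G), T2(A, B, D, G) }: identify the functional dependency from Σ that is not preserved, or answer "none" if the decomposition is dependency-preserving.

B, E → C, G

Check B, E → C, G: no single fragment contains all of {B, C, E, G}, and the restricted closure of {B, E} across the fragments never reaches {C, G}.
E → C is preserved.
A, C → F is preserved.
B, G → A, F is preserved.
A → C, G is preserved.
F → A, B is preserved.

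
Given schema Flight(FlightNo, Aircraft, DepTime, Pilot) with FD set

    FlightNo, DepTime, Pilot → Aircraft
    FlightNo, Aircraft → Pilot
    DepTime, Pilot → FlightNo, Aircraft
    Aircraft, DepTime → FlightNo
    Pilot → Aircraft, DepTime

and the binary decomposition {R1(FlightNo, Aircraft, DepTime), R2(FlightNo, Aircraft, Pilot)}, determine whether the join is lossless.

Yes

Common attributes: R1 ∩ R2 = {FlightNo, Aircraft}.
Closure of {FlightNo, Aircraft}: FlightNo, Aircraft → Pilot applies, adding Pilot; Pilot → Aircraft, DepTime applies, adding DepTime. So (FlightNo, Aircraft)⁺ = {FlightNo, Aircraft, DepTime, Pilot}.
This closure contains every attribute of R1, so R1 ∩ R2 → R1. The join is lossless.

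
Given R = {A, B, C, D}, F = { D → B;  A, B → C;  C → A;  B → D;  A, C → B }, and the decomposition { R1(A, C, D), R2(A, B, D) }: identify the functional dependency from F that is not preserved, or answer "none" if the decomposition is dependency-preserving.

none

D → B lies within R2.
A, B → C: restricted closure across fragments reaches C.
C → A lies within R1.
B → D lies within R2.
A, C → B: restricted closure across fragments reaches B.
Every dependency is enforceable on the fragments, so the decomposition is dependency-preserving.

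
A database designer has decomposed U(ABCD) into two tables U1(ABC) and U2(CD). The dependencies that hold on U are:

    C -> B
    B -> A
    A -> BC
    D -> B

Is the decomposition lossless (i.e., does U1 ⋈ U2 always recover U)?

Common attributes: U1 ∩ U2 = {C}.
Closure of {C}: C → B applies, adding B; B → A applies, adding A. So (C)⁺ = {ABC}.
This closure contains every attribute of U1, so U1 ∩ U2 → U1. The join is lossless.

Yes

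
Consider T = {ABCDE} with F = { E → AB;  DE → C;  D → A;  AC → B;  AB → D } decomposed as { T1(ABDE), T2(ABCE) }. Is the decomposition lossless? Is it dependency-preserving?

lossless and dependency-preserving

Lossless test: (ABE)⁺ = {ABCDE}, which contains all of one fragment — lossless.
Dependency preservation: DE → C is not contained in any single fragment, but the restricted closure of its left-hand side across the fragments still reaches the right-hand side; the remaining FDs each lie inside some fragment. All dependencies are preserved.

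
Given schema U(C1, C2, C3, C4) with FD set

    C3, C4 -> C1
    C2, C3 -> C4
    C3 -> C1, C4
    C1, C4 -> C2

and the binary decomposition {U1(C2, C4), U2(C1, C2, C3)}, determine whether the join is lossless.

No

Common attributes: U1 ∩ U2 = {C2}.
No dependency enlarges {C2}, so (C2)⁺ = {C2}.
The closure contains neither all of U1 = {C2, C4} nor all of U2 = {C1, C2, C3}, so the common attributes are not a superkey of either fragment. The join is lossy.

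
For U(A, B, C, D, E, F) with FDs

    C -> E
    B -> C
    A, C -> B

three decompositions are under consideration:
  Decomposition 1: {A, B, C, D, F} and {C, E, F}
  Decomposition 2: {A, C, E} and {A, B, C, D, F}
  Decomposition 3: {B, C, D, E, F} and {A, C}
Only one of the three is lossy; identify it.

Decomposition 3

Decomposition 1: common = {C, F}, closure = {C, E, F} → lossless.
Decomposition 2: common = {A, C}, closure = {A, B, C, E} → lossless.
Decomposition 3: common = {C}, closure = {C, E} → lossy.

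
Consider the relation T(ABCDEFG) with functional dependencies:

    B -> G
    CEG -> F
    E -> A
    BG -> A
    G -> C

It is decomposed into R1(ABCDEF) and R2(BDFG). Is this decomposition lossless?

Common attributes: R1 ∩ R2 = {BDF}.
Closure of {BDF}: B → G applies, adding G; BG → A applies, adding A; G → C applies, adding C. So (BDF)⁺ = {ABCDFG}.
This closure contains every attribute of R2, so R1 ∩ R2 → R2. The join is lossless.

Yes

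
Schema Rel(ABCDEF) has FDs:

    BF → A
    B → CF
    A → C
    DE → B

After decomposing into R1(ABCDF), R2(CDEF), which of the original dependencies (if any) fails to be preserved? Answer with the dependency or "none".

DE → B

Check DE → B: no single fragment contains all of {BDE}, and the restricted closure of {DE} across the fragments never reaches {B}.
BF → A is preserved.
B → CF is preserved.
A → C is preserved.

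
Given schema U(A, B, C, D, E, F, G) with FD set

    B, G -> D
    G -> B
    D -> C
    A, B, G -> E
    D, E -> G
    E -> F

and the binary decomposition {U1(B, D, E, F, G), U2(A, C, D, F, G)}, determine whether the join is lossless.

Common attributes: U1 ∩ U2 = {D, F, G}.
Closure of {D, F, G}: G → B applies, adding B; D → C applies, adding C. So (D, F, G)⁺ = {B, C, D, F, G}.
The closure contains neither all of U1 = {B, D, E, F, G} nor all of U2 = {A, C, D, F, G}, so the common attributes are not a superkey of either fragment. The join is lossy.

No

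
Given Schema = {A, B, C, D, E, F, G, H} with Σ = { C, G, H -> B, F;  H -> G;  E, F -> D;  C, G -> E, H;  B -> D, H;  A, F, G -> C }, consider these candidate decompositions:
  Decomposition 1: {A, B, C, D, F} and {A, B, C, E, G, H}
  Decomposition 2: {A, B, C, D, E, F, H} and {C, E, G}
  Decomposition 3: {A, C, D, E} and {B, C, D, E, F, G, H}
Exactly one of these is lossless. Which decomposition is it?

Decomposition 1: common = {A, B, C}, closure = {A, B, C, D, E, F, G, H} → lossless.
Decomposition 2: common = {C, E}, closure = {C, E} → lossy.
Decomposition 3: common = {C, D, E}, closure = {C, D, E} → lossy.

Decomposition 1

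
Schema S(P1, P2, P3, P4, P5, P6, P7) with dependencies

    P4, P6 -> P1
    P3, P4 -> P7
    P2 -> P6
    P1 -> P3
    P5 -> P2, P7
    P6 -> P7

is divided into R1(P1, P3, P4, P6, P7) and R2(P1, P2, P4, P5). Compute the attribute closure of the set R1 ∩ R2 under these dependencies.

R1 ∩ R2 = {P1, P4}.
P1 → P3 applies, adding P3
P3, P4 → P7 applies, adding P7
Closure: {P1, P3, P4, P7}.

P1, P3, P4, P7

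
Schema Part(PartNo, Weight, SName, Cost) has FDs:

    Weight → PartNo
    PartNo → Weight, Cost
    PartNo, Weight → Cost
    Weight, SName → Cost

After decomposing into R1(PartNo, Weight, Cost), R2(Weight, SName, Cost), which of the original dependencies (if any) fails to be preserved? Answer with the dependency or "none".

none

Weight → PartNo lies within R1.
PartNo → Weight, Cost lies within R1.
PartNo, Weight → Cost lies within R1.
Weight, SName → Cost lies within R2.
Every dependency is enforceable on the fragments, so the decomposition is dependency-preserving.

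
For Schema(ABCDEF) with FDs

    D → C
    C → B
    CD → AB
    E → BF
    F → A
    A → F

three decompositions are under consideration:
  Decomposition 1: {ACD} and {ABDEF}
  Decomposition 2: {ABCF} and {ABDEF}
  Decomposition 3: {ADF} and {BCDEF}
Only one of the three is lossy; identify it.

Decomposition 1: common = {AD}, closure = {ABCDF} → lossless.
Decomposition 2: common = {ABF}, closure = {ABF} → lossy.
Decomposition 3: common = {DF}, closure = {ABCDF} → lossless.

Decomposition 2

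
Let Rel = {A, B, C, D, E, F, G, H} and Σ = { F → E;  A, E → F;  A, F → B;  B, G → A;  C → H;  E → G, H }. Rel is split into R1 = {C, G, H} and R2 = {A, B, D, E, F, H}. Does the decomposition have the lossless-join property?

No

Common attributes: R1 ∩ R2 = {H}.
No dependency enlarges {H}, so (H)⁺ = {H}.
The closure contains neither all of R1 = {C, G, H} nor all of R2 = {A, B, D, E, F, H}, so the common attributes are not a superkey of either fragment. The join is lossy.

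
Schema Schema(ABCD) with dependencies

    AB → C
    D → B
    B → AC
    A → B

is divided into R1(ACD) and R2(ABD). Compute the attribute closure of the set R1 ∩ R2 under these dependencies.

ABCD

R1 ∩ R2 = {AD}.
D → B applies, adding B
B → AC applies, adding C
Closure: {ABCD}.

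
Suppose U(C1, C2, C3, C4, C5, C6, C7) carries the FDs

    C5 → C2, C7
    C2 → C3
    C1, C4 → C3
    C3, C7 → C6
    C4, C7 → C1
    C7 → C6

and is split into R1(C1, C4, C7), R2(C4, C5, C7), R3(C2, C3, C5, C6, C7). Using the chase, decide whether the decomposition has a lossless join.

Yes

Chase test. Columns are C1, C2, C3, C4, C5, C6, C7; row i has aⱼ where attribute j ∈ Ri, else bᵢⱼ.
Initial tableau (one row per fragment):
  row 1: a1 b12 b13 a4 b15 b16 a7
  row 2: b21 b22 b23 a4 a5 b26 a7
  row 3: b31 a2 a3 b34 a5 a6 a7
Rows 2 and 3 agree on C5; apply C5→C2, C7 and equate their C2, C7 entries.
Rows 2 and 3 agree on C2; apply C2→C3 and equate their C3 entries.
Rows 2 and 3 agree on C3, C7; apply C3, C7→C6 and equate their C6 entries.
Rows 1 and 2 agree on C4, C7; apply C4, C7→C1 and equate their C1 entries.
Rows 1 and 2 agree on C7; apply C7→C6 and equate their C6 entries.
Rows 1 and 2 agree on C1, C4; apply C1, C4→C3 and equate their C3 entries.
Row 2 is now all distinguished symbols — the join is lossless.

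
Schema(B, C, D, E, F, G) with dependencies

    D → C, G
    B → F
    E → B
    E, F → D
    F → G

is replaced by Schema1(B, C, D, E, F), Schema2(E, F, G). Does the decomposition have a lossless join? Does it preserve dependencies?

Lossless test: (E, F)⁺ = {B, C, D, E, F, G}, which contains all of one fragment — lossless.
Dependency preservation: the restricted closure of {D} across the fragments never reaches {C, G}, so D → C, G cannot be enforced without a join — not preserved.

lossless but not dependency-preserving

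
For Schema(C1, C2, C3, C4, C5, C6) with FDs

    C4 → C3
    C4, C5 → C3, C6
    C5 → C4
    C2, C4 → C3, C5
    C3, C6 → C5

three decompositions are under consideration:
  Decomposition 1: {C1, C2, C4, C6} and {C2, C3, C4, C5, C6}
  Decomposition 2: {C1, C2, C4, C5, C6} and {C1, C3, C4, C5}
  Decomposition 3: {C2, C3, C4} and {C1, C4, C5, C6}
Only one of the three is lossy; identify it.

Decomposition 1: common = {C2, C4, C6}, closure = {C2, C3, C4, C5, C6} → lossless.
Decomposition 2: common = {C1, C4, C5}, closure = {C1, C3, C4, C5, C6} → lossless.
Decomposition 3: common = {C4}, closure = {C3, C4} → lossy.

Decomposition 3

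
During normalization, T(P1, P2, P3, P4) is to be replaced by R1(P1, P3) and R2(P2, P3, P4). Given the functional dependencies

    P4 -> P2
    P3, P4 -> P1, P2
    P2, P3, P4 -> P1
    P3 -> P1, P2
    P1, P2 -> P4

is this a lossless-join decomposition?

Yes

Common attributes: R1 ∩ R2 = {P3}.
Closure of {P3}: P3 → P1, P2 applies, adding P1, P2; P1, P2 → P4 applies, adding P4. So (P3)⁺ = {P1, P2, P3, P4}.
This closure contains every attribute of R1, so R1 ∩ R2 → R1. The join is lossless.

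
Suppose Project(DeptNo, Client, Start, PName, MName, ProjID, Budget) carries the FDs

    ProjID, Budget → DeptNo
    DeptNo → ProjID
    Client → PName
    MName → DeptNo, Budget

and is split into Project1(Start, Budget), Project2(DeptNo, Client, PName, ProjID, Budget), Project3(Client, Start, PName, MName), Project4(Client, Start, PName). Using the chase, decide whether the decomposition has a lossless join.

No

Chase test. Columns are DeptNo, Client, Start, PName, MName, ProjID, Budget; row i has aⱼ where attribute j ∈ Projecti, else bᵢⱼ.
Initial tableau (one row per fragment):
  row 1: b11 b12 a3 b14 b15 b16 a7
  row 2: a1 a2 b23 a4 b25 a6 a7
  row 3: b31 a2 a3 a4 a5 b36 b37
  row 4: b41 a2 a3 a4 b45 b46 b47
No row becomes fully distinguished — the join is lossy.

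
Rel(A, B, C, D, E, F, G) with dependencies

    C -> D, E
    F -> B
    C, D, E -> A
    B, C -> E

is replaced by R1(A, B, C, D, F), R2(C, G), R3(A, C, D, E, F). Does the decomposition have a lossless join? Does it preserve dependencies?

lossy but dependency-preserving

Lossless test (chase): Rows 1 and 2 agree on C; apply C→D, E and equate their D, E entries. Rows 1 and 3 agree on C; apply C→D, E and equate their D, E entries. Rows 1 and 3 agree on F; apply F→B and equate their B entries. Rows 1 and 2 agree on C, D, E; apply C, D, E→A and equate their A entries. No row becomes fully distinguished — the join is lossy.
Dependency preservation: B, C → E is not contained in any single fragment, but the restricted closure of its left-hand side across the fragments still reaches the right-hand side; the remaining FDs each lie inside some fragment. All dependencies are preserved.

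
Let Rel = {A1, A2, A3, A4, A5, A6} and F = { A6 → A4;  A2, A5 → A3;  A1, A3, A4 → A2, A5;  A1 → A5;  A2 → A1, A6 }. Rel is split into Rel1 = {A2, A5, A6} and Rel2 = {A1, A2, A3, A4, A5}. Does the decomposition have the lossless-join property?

Common attributes: Rel1 ∩ Rel2 = {A2, A5}.
Closure of {A2, A5}: A2, A5 → A3 applies, adding A3; A2 → A1, A6 applies, adding A1, A6; A6 → A4 applies, adding A4. So (A2, A5)⁺ = {A1, A2, A3, A4, A5, A6}.
This closure contains every attribute of Rel1, so Rel1 ∩ Rel2 → Rel1. The join is lossless.

Yes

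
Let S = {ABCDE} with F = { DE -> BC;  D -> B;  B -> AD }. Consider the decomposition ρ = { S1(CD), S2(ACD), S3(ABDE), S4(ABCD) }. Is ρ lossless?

Chase test. Columns are ABCDE; row i has aⱼ where attribute j ∈ Si, else bᵢⱼ.
Initial tableau (one row per fragment):
  row 1: b11 b12 a3 a4 b15
  row 2: a1 b22 a3 a4 b25
  row 3: a1 a2 b33 a4 a5
  row 4: a1 a2 a3 a4 b45
Rows 1 and 2 agree on D; apply D→B and equate their B entries.
Rows 1 and 3 agree on D; apply D→B and equate their B entries.
Rows 1 and 2 agree on B; apply B→AD and equate their AD entries.
No row becomes fully distinguished — the join is lossy.

No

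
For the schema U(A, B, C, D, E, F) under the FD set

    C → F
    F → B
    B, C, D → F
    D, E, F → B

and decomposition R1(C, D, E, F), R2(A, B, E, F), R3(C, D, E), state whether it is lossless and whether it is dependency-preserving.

Lossless test (chase): Rows 1 and 3 agree on C; apply C→F and equate their F entries. Rows 1 and 2 agree on F; apply F→B and equate their B entries. Rows 1 and 3 agree on F; apply F→B and equate their B entries. No row becomes fully distinguished — the join is lossy.
Dependency preservation: B, C, D → F; D, E, F → B are not contained in any single fragment, but the restricted closure of each left-hand side across the fragments still reaches the right-hand side; the remaining FDs each lie inside some fragment. All dependencies are preserved.

lossy but dependency-preserving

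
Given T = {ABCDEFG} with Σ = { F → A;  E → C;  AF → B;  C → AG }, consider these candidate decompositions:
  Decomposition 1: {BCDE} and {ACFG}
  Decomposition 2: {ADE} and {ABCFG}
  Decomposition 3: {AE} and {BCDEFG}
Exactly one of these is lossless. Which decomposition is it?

Decomposition 3

Decomposition 1: common = {C}, closure = {ACG} → lossy.
Decomposition 2: common = {A}, closure = {A} → lossy.
Decomposition 3: common = {E}, closure = {ACEG} → lossless.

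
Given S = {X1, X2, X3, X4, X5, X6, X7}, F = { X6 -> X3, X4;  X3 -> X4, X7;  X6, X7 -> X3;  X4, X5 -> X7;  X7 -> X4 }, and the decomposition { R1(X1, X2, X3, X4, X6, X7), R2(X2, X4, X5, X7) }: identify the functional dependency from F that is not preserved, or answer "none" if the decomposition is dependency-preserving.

X6 → X3, X4 lies within R1.
X3 → X4, X7 lies within R1.
X6, X7 → X3 lies within R1.
X4, X5 → X7 lies within R2.
X7 → X4 lies within R1.
Every dependency is enforceable on the fragments, so the decomposition is dependency-preserving.

none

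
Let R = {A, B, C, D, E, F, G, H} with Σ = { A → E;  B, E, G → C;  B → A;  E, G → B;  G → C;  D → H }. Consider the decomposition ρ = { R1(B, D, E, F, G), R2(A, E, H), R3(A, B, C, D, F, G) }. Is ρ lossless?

Chase test. Columns are A, B, C, D, E, F, G, H; row i has aⱼ where attribute j ∈ Ri, else bᵢⱼ.
Initial tableau (one row per fragment):
  row 1: b11 a2 b13 a4 a5 a6 a7 b18
  row 2: a1 b22 b23 b24 a5 b26 b27 a8
  row 3: a1 a2 a3 a4 b35 a6 a7 b38
Rows 2 and 3 agree on A; apply A→E and equate their E entries.
Rows 1 and 3 agree on B, E, G; apply B, E, G→C and equate their C entries.
Rows 1 and 3 agree on B; apply B→A and equate their A entries.
Rows 1 and 3 agree on D; apply D→H and equate their H entries.
No row becomes fully distinguished — the join is lossy.

No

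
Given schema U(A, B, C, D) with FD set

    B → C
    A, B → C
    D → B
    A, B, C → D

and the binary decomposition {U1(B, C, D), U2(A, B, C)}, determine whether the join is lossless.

Common attributes: U1 ∩ U2 = {B, C}.
No dependency enlarges {B, C}, so (B, C)⁺ = {B, C}.
The closure contains neither all of U1 = {B, C, D} nor all of U2 = {A, B, C}, so the common attributes are not a superkey of either fragment. The join is lossy.

No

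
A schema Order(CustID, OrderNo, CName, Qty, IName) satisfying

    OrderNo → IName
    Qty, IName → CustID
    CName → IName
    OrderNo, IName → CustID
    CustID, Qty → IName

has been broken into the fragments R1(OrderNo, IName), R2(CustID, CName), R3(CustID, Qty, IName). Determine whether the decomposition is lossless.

No

Chase test. Columns are CustID, OrderNo, CName, Qty, IName; row i has aⱼ where attribute j ∈ Ri, else bᵢⱼ.
Initial tableau (one row per fragment):
  row 1: b11 a2 b13 b14 a5
  row 2: a1 b22 a3 b24 b25
  row 3: a1 b32 b33 a4 a5
No row becomes fully distinguished — the join is lossy.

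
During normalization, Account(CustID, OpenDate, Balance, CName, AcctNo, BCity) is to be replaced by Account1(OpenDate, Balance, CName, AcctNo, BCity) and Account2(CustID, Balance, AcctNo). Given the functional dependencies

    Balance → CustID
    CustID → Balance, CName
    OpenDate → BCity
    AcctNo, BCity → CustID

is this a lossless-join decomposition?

Common attributes: Account1 ∩ Account2 = {Balance, AcctNo}.
Closure of {Balance, AcctNo}: Balance → CustID applies, adding CustID; CustID → Balance, CName applies, adding CName. So (Balance, AcctNo)⁺ = {CustID, Balance, CName, AcctNo}.
This closure contains every attribute of Account2, so Account1 ∩ Account2 → Account2. The join is lossless.

Yes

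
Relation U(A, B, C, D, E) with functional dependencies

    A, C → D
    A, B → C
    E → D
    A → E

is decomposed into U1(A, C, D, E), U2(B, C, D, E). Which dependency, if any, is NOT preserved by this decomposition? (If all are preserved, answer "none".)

A, B → C

Check A, B → C: no single fragment contains all of {A, B, C}, and the restricted closure of {A, B} across the fragments never reaches {C}.
A, C → D is preserved.
E → D is preserved.
A → E is preserved.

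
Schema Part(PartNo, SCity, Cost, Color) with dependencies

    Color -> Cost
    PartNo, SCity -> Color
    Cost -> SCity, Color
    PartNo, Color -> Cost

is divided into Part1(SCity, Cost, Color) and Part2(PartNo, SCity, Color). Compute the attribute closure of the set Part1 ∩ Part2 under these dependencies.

Part1 ∩ Part2 = {SCity, Color}.
Color → Cost applies, adding Cost
Closure: {SCity, Cost, Color}.

SCity, Cost, Color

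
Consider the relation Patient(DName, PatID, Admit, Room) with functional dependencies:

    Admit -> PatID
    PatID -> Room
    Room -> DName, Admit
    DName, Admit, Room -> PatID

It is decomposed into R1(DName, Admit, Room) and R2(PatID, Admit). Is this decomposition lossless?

Common attributes: R1 ∩ R2 = {Admit}.
Closure of {Admit}: Admit → PatID applies, adding PatID; PatID → Room applies, adding Room; Room → DName, Admit applies, adding DName. So (Admit)⁺ = {DName, PatID, Admit, Room}.
This closure contains every attribute of R1, so R1 ∩ R2 → R1. The join is lossless.

Yes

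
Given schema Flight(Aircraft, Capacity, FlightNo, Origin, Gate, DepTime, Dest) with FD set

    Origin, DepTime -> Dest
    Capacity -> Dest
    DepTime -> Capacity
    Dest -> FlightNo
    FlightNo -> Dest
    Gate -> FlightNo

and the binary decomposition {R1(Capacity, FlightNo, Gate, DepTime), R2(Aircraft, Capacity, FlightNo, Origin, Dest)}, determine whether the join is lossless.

No

Common attributes: R1 ∩ R2 = {Capacity, FlightNo}.
Closure of {Capacity, FlightNo}: Capacity → Dest applies, adding Dest. So (Capacity, FlightNo)⁺ = {Capacity, FlightNo, Dest}.
The closure contains neither all of R1 = {Capacity, FlightNo, Gate, DepTime} nor all of R2 = {Aircraft, Capacity, FlightNo, Origin, Dest}, so the common attributes are not a superkey of either fragment. The join is lossy.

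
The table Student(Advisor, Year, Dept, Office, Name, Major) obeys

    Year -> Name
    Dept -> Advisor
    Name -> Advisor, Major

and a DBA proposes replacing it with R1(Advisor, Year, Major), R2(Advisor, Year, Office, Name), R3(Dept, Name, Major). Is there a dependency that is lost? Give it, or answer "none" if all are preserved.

Check Dept → Advisor: no single fragment contains all of {Advisor, Dept}, and the restricted closure of {Dept} across the fragments never reaches {Advisor}.
Year → Name is preserved.
Name → Advisor, Major is preserved.

Dept -> Advisor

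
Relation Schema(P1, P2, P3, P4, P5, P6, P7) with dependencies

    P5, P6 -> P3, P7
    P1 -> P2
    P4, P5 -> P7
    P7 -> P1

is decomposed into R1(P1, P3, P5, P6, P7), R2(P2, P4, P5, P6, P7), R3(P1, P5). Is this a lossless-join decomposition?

Yes

Chase test. Columns are P1, P2, P3, P4, P5, P6, P7; row i has aⱼ where attribute j ∈ Ri, else bᵢⱼ.
Initial tableau (one row per fragment):
  row 1: a1 b12 a3 b14 a5 a6 a7
  row 2: b21 a2 b23 a4 a5 a6 a7
  row 3: a1 b32 b33 b34 a5 b36 b37
Rows 1 and 2 agree on P5, P6; apply P5, P6→P3, P7 and equate their P3, P7 entries.
Rows 1 and 3 agree on P1; apply P1→P2 and equate their P2 entries.
Rows 1 and 2 agree on P7; apply P7→P1 and equate their P1 entries.
Rows 1 and 2 agree on P1; apply P1→P2 and equate their P2 entries.
Row 2 is now all distinguished symbols — the join is lossless.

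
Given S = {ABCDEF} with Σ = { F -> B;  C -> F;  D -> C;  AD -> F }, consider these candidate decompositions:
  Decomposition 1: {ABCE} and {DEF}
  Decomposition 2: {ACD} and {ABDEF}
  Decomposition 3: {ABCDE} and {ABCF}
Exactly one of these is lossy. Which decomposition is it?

Decomposition 1: common = {E}, closure = {E} → lossy.
Decomposition 2: common = {AD}, closure = {ABCDF} → lossless.
Decomposition 3: common = {ABC}, closure = {ABCF} → lossless.

Decomposition 1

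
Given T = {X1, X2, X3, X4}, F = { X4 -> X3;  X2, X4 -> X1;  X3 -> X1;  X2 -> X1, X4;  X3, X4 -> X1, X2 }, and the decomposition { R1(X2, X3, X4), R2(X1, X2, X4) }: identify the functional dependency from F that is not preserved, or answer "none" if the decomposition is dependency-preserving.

Check X3 → X1: no single fragment contains all of {X1, X3}, and the restricted closure of {X3} across the fragments never reaches {X1}.
X4 → X3 is preserved.
X2, X4 → X1 is preserved.
X2 → X1, X4 is preserved.
X3, X4 → X1, X2 is preserved.

X3 -> X1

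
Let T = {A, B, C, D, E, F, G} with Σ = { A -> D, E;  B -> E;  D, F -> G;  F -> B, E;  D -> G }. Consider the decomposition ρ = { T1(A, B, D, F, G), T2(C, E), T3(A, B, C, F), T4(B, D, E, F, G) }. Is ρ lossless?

Yes

Chase test. Columns are A, B, C, D, E, F, G; row i has aⱼ where attribute j ∈ Ti, else bᵢⱼ.
Initial tableau (one row per fragment):
  row 1: a1 a2 b13 a4 b15 a6 a7
  row 2: b21 b22 a3 b24 a5 b26 b27
  row 3: a1 a2 a3 b34 b35 a6 b37
  row 4: b41 a2 b43 a4 a5 a6 a7
Rows 1 and 3 agree on A; apply A→D, E and equate their D, E entries.
Rows 1 and 4 agree on B; apply B→E and equate their E entries.
Rows 1 and 3 agree on D, F; apply D, F→G and equate their G entries.
Row 3 is now all distinguished symbols — the join is lossless.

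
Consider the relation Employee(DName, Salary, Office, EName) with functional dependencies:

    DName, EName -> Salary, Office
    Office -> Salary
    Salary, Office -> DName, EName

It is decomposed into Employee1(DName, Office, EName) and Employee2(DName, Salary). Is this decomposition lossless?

Common attributes: Employee1 ∩ Employee2 = {DName}.
No dependency enlarges {DName}, so (DName)⁺ = {DName}.
The closure contains neither all of Employee1 = {DName, Office, EName} nor all of Employee2 = {DName, Salary}, so the common attributes are not a superkey of either fragment. The join is lossy.

No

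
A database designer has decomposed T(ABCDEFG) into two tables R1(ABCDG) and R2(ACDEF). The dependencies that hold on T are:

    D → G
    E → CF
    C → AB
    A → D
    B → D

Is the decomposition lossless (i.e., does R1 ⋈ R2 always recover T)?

Yes

Common attributes: R1 ∩ R2 = {ACD}.
Closure of {ACD}: D → G applies, adding G; C → AB applies, adding B. So (ACD)⁺ = {ABCDG}.
This closure contains every attribute of R1, so R1 ∩ R2 → R1. The join is lossless.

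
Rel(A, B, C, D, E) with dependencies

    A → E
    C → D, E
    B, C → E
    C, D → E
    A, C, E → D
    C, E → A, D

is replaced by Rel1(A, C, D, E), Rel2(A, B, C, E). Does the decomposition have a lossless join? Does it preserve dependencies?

Lossless test: (A, C, E)⁺ = {A, C, D, E}, which contains all of one fragment — lossless.
Dependency preservation: every FD's attributes lie within a single fragment, so each can be enforced locally — preserved.

lossless and dependency-preserving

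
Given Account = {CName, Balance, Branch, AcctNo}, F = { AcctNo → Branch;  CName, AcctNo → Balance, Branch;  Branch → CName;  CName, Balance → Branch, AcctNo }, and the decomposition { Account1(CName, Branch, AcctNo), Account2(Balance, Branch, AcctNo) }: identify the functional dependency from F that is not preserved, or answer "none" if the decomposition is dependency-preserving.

CName, Balance → Branch, AcctNo

Check CName, Balance → Branch, AcctNo: no single fragment contains all of {CName, Balance, Branch, AcctNo}, and the restricted closure of {CName, Balance} across the fragments never reaches {Branch, AcctNo}.
AcctNo → Branch is preserved.
CName, AcctNo → Balance, Branch is preserved.
Branch → CName is preserved.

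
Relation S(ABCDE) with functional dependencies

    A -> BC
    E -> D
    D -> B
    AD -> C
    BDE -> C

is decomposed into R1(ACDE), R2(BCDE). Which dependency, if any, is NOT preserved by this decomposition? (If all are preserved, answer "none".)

Check A → BC: no single fragment contains all of {ABC}, and the restricted closure of {A} across the fragments never reaches {BC}.
E → D is preserved.
D → B is preserved.
AD → C is preserved.
BDE → C is preserved.

A -> BC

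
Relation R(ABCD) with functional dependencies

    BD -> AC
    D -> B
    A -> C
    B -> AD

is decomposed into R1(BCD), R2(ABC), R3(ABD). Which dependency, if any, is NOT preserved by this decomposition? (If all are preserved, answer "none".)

BD → AC: restricted closure across fragments reaches AC.
D → B lies within R1.
A → C lies within R2.
B → AD lies within R3.
Every dependency is enforceable on the fragments, so the decomposition is dependency-preserving.

none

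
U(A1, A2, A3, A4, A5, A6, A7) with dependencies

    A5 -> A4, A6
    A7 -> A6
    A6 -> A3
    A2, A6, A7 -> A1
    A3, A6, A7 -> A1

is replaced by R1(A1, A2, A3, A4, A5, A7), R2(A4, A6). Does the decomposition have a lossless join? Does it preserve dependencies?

lossy and not dependency-preserving

Lossless test: (A4)⁺ = {A4}, which is a superkey of neither fragment — lossy.
Dependency preservation: the restricted closure of {A5} across the fragments never reaches {A4, A6}, so A5 → A4, A6 cannot be enforced without a join — not preserved.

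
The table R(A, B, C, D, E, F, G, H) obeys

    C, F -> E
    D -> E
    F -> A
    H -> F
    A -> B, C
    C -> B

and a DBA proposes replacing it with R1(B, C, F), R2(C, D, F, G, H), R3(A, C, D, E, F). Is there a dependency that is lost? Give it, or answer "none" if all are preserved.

C, F → E lies within R3.
D → E lies within R3.
F → A lies within R3.
H → F lies within R2.
A → B, C: restricted closure across fragments reaches B, C.
C → B lies within R1.
Every dependency is enforceable on the fragments, so the decomposition is dependency-preserving.

none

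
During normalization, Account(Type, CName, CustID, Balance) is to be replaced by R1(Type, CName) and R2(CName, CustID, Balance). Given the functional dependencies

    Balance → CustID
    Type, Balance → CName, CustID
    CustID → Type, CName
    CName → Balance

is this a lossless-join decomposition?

Common attributes: R1 ∩ R2 = {CName}.
Closure of {CName}: CName → Balance applies, adding Balance; Balance → CustID applies, adding CustID; CustID → Type, CName applies, adding Type. So (CName)⁺ = {Type, CName, CustID, Balance}.
This closure contains every attribute of R1, so R1 ∩ R2 → R1. The join is lossless.

Yes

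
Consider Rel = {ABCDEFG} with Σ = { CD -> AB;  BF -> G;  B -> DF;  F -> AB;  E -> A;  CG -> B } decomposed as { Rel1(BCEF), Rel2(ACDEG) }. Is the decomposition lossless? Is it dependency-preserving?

lossy and not dependency-preserving

Lossless test: (CE)⁺ = {ACE}, which is a superkey of neither fragment — lossy.
Dependency preservation: the restricted closure of {CD} across the fragments never reaches {AB}, so CD → AB cannot be enforced without a join — not preserved.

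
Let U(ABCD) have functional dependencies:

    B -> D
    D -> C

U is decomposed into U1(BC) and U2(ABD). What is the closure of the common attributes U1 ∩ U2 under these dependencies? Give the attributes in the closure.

BCD

U1 ∩ U2 = {B}.
B → D applies, adding D
D → C applies, adding C
Closure: {BCD}.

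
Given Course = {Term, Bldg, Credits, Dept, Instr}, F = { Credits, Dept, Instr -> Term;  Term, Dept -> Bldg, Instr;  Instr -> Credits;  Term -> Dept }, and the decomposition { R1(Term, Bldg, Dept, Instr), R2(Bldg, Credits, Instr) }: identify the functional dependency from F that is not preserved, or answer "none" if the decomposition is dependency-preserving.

none

Credits, Dept, Instr → Term: restricted closure across fragments reaches Term.
Term, Dept → Bldg, Instr lies within R1.
Instr → Credits lies within R2.
Term → Dept lies within R1.
Every dependency is enforceable on the fragments, so the decomposition is dependency-preserving.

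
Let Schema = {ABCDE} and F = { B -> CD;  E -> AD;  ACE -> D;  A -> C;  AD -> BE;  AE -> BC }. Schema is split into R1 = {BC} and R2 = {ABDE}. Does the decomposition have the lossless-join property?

Common attributes: R1 ∩ R2 = {B}.
Closure of {B}: B → CD applies, adding CD. So (B)⁺ = {BCD}.
This closure contains every attribute of R1, so R1 ∩ R2 → R1. The join is lossless.

Yes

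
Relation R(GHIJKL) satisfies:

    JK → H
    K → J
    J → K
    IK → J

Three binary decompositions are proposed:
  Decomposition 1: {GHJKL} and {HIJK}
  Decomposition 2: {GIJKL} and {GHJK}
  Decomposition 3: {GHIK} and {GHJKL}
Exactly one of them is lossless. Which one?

Decomposition 2

Decomposition 1: common = {HJK}, closure = {HJK} → lossy.
Decomposition 2: common = {GJK}, closure = {GHJK} → lossless.
Decomposition 3: common = {GHK}, closure = {GHJK} → lossy.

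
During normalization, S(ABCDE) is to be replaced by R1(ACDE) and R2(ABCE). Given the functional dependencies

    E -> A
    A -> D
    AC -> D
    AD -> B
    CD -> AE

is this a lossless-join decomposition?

Yes

Common attributes: R1 ∩ R2 = {ACE}.
Closure of {ACE}: A → D applies, adding D; AD → B applies, adding B. So (ACE)⁺ = {ABCDE}.
This closure contains every attribute of R1, so R1 ∩ R2 → R1. The join is lossless.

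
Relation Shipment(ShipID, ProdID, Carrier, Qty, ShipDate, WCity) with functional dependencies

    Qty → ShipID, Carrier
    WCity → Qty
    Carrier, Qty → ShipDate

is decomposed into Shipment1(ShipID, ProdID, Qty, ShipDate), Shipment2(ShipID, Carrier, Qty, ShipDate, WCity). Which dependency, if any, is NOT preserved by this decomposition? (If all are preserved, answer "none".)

Qty → ShipID, Carrier lies within Shipment2.
WCity → Qty lies within Shipment2.
Carrier, Qty → ShipDate lies within Shipment2.
Every dependency is enforceable on the fragments, so the decomposition is dependency-preserving.

none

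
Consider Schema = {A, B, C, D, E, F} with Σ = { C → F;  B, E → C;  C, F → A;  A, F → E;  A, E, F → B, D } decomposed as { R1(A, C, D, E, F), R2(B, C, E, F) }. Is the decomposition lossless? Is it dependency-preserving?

Lossless test: (C, E, F)⁺ = {A, B, C, D, E, F}, which contains all of one fragment — lossless.
Dependency preservation: A, E, F → B, D is not contained in any single fragment, but the restricted closure of its left-hand side across the fragments still reaches the right-hand side; the remaining FDs each lie inside some fragment. All dependencies are preserved.

lossless and dependency-preserving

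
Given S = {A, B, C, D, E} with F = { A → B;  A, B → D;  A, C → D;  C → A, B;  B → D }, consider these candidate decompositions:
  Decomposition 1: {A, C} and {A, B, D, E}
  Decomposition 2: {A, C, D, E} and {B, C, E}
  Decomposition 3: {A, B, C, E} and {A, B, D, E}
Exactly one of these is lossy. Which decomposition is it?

Decomposition 1

Decomposition 1: common = {A}, closure = {A, B, D} → lossy.
Decomposition 2: common = {C, E}, closure = {A, B, C, D, E} → lossless.
Decomposition 3: common = {A, B, E}, closure = {A, B, D, E} → lossless.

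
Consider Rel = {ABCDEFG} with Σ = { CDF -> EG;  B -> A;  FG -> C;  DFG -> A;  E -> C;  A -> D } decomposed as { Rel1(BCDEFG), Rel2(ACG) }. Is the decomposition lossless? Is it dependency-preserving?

lossy and not dependency-preserving

Lossless test: (CG)⁺ = {CG}, which is a superkey of neither fragment — lossy.
Dependency preservation: the restricted closure of {B} across the fragments never reaches {A}, so B → A cannot be enforced without a join — not preserved.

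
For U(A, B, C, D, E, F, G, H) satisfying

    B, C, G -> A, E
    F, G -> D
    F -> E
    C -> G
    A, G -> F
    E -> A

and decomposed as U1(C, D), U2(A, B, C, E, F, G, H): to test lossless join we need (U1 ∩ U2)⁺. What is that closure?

C, G

U1 ∩ U2 = {C}.
C → G applies, adding G
Closure: {C, G}.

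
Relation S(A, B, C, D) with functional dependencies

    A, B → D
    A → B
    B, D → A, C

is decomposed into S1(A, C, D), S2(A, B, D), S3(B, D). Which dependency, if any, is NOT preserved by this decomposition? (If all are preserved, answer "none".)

A, B → D lies within S2.
A → B lies within S2.
B, D → A, C: restricted closure across fragments reaches A, C.
Every dependency is enforceable on the fragments, so the decomposition is dependency-preserving.

none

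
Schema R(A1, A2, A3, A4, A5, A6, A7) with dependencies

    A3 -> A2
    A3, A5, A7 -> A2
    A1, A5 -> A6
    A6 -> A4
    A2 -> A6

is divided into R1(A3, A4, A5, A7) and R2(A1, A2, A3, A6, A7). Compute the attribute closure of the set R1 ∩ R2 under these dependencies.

R1 ∩ R2 = {A3, A7}.
A3 → A2 applies, adding A2
A2 → A6 applies, adding A6
A6 → A4 applies, adding A4
Closure: {A2, A3, A4, A6, A7}.

A2, A3, A4, A6, A7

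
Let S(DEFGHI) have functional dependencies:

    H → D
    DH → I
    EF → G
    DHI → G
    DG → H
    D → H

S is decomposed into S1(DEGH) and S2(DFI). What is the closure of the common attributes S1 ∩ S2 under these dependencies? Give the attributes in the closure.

S1 ∩ S2 = {D}.
D → H applies, adding H
DH → I applies, adding I
DHI → G applies, adding G
Closure: {DGHI}.

DGHI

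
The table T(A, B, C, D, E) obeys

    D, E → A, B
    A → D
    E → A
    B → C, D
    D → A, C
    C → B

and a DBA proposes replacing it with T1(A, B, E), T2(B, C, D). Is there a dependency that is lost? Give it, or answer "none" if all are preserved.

D, E → A, B: restricted closure across fragments reaches A, B.
A → D: restricted closure across fragments reaches D.
E → A lies within T1.
B → C, D lies within T2.
D → A, C: restricted closure across fragments reaches A, C.
C → B lies within T2.
Every dependency is enforceable on the fragments, so the decomposition is dependency-preserving.

none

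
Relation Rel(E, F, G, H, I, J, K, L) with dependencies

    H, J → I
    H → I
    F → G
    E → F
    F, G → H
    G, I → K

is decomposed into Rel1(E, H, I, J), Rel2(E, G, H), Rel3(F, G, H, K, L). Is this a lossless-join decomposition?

Chase test. Columns are E, F, G, H, I, J, K, L; row i has aⱼ where attribute j ∈ Reli, else bᵢⱼ.
Initial tableau (one row per fragment):
  row 1: a1 b12 b13 a4 a5 a6 b17 b18
  row 2: a1 b22 a3 a4 b25 b26 b27 b28
  row 3: b31 a2 a3 a4 b35 b36 a7 a8
Rows 1 and 2 agree on H; apply H→I and equate their I entries.
Rows 1 and 3 agree on H; apply H→I and equate their I entries.
Rows 1 and 2 agree on E; apply E→F and equate their F entries.
Rows 2 and 3 agree on G, I; apply G, I→K and equate their K entries.
Rows 1 and 2 agree on F; apply F→G and equate their G entries.
Rows 1 and 2 agree on G, I; apply G, I→K and equate their K entries.
No row becomes fully distinguished — the join is lossy.

No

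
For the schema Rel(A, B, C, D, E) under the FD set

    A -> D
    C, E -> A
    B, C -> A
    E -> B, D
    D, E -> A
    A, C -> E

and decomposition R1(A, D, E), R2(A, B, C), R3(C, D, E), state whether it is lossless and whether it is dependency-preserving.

Lossless test (chase): Rows 1 and 2 agree on A; apply A→D and equate their D entries. Rows 1 and 3 agree on E; apply E→B, D and equate their B, D entries. Rows 1 and 3 agree on D, E; apply D, E→A and equate their A entries. Rows 2 and 3 agree on A, C; apply A, C→E and equate their E entries. Rows 1 and 2 agree on E; apply E→B, D and equate their B, D entries. Row 2 is now all distinguished symbols — the join is lossless.
Dependency preservation: the restricted closure of {E} across the fragments never reaches {B, D}, so E → B, D cannot be enforced without a join — not preserved.

lossless but not dependency-preserving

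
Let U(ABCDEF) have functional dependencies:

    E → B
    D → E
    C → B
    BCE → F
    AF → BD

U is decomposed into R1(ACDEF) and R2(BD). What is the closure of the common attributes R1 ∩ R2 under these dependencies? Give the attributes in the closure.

R1 ∩ R2 = {D}.
D → E applies, adding E
E → B applies, adding B
Closure: {BDE}.

BDE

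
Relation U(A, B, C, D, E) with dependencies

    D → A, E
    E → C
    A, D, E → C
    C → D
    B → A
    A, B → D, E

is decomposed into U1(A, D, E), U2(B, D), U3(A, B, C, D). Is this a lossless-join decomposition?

Chase test. Columns are A, B, C, D, E; row i has aⱼ where attribute j ∈ Ui, else bᵢⱼ.
Initial tableau (one row per fragment):
  row 1: a1 b12 b13 a4 a5
  row 2: b21 a2 b23 a4 b25
  row 3: a1 a2 a3 a4 b35
Rows 1 and 2 agree on D; apply D→A, E and equate their A, E entries.
Rows 1 and 3 agree on D; apply D→A, E and equate their A, E entries.
Rows 1 and 2 agree on E; apply E→C and equate their C entries.
Rows 1 and 3 agree on E; apply E→C and equate their C entries.
Row 2 is now all distinguished symbols — the join is lossless.

Yes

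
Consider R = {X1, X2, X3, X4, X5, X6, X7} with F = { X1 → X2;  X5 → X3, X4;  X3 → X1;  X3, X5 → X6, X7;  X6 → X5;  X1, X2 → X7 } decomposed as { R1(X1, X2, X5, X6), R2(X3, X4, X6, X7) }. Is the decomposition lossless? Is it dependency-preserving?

lossless but not dependency-preserving

Lossless test: (X6)⁺ = {X1, X2, X3, X4, X5, X6, X7}, which contains all of one fragment — lossless.
Dependency preservation: the restricted closure of {X3} across the fragments never reaches {X1}, so X3 → X1 cannot be enforced without a join — not preserved.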